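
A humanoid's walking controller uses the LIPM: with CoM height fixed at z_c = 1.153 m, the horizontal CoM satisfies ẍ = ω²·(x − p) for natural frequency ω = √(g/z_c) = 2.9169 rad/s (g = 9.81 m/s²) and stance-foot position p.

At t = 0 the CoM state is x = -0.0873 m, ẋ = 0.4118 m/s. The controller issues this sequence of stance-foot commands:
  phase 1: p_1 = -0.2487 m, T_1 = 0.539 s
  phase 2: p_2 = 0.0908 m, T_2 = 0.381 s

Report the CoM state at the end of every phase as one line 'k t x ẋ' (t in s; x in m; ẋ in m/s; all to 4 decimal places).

1 0.5390 0.4822 2.1197
2 0.9200 1.7343 5.1157

phase 1: p=-0.2487, T=0.539, ωT=1.572209, cosh=2.512432, sinh=2.304846; start (x,ẋ)=(-0.087300, 0.411800) → end (x,ẋ)=(0.482198, 2.119713)
phase 2: p=0.0908, T=0.381, ωT=1.111339, cosh=1.683771, sinh=1.354653; start (x,ẋ)=(0.482198, 2.119713) → end (x,ẋ)=(1.734252, 5.115677)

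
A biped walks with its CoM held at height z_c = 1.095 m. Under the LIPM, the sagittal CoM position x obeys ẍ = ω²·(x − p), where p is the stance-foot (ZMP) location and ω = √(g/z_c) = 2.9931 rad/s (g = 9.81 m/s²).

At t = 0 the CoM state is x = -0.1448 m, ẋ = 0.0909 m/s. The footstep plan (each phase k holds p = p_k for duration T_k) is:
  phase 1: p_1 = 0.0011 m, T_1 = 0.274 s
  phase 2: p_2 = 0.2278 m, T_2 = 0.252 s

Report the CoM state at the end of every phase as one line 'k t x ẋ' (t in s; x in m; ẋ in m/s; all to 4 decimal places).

1 0.2740 -0.1689 -0.2764
2 0.5260 -0.3636 -1.3418

phase 1: p=0.0011, T=0.274, ωT=0.820109, cosh=1.355566, sinh=0.915182; start (x,ẋ)=(-0.144800, 0.090900) → end (x,ẋ)=(-0.168883, -0.276433)
phase 2: p=0.2278, T=0.252, ωT=0.754261, cosh=1.298199, sinh=0.827841; start (x,ẋ)=(-0.168883, -0.276433) → end (x,ẋ)=(-0.363630, -1.341771)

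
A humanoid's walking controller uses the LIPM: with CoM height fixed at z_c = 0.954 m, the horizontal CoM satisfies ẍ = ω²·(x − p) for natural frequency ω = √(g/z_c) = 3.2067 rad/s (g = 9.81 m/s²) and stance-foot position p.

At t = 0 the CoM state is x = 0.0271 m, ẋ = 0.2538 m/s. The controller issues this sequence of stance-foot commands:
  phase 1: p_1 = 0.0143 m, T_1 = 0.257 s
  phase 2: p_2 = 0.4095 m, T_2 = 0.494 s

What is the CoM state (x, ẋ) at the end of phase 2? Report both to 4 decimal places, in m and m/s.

phase 1: p=0.0143, T=0.257, ωT=0.824122, cosh=1.359249, sinh=0.920629; start (x,ẋ)=(0.027100, 0.253800) → end (x,ẋ)=(0.104563, 0.382765)
phase 2: p=0.4095, T=0.494, ωT=1.584110, cosh=2.540040, sinh=2.334910; start (x,ẋ)=(0.104563, 0.382765) → end (x,ẋ)=(-0.086347, -1.310931)

x = -0.0863, ẋ = -1.3109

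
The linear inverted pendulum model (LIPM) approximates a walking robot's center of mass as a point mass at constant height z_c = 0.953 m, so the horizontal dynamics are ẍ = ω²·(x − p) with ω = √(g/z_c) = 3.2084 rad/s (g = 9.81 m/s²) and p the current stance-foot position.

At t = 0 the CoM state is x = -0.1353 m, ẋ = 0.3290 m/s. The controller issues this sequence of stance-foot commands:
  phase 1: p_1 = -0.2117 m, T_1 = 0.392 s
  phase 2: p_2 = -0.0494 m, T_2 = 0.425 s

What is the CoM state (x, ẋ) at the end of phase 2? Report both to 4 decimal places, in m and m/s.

x = 0.8421, ẋ = 2.9996

phase 1: p=-0.2117, T=0.392, ωT=1.257693, cosh=1.900803, sinh=1.616494; start (x,ẋ)=(-0.135300, 0.329000) → end (x,ẋ)=(0.099282, 1.021602)
phase 2: p=-0.0494, T=0.425, ωT=1.363570, cosh=2.082937, sinh=1.827191; start (x,ẋ)=(0.099282, 1.021602) → end (x,ẋ)=(0.842100, 2.999560)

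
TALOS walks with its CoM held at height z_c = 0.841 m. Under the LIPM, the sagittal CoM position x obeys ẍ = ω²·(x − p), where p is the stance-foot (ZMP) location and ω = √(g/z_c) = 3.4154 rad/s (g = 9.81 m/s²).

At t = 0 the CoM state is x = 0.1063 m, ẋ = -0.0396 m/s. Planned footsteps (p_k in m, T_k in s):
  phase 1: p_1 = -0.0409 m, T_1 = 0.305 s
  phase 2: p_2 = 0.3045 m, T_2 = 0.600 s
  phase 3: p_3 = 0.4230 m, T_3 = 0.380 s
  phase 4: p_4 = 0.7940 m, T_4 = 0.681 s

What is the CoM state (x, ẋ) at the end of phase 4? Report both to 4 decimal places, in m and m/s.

x = 2.3138, ẋ = 5.3288

phase 1: p=-0.0409, T=0.305, ωT=1.041697, cosh=1.593439, sinh=1.240583; start (x,ẋ)=(0.106300, -0.039600) → end (x,ẋ)=(0.179270, 0.560599)
phase 2: p=0.3045, T=0.600, ωT=2.049240, cosh=3.945416, sinh=3.816583; start (x,ẋ)=(0.179270, 0.560599) → end (x,ẋ)=(0.436865, 0.579407)
phase 3: p=0.4230, T=0.380, ωT=1.297852, cosh=1.967271, sinh=1.694153; start (x,ẋ)=(0.436865, 0.579407) → end (x,ẋ)=(0.737682, 1.220078)
phase 4: p=0.7940, T=0.681, ωT=2.325887, cosh=5.166728, sinh=5.069031; start (x,ẋ)=(0.737682, 1.220078) → end (x,ẋ)=(2.313823, 5.328794)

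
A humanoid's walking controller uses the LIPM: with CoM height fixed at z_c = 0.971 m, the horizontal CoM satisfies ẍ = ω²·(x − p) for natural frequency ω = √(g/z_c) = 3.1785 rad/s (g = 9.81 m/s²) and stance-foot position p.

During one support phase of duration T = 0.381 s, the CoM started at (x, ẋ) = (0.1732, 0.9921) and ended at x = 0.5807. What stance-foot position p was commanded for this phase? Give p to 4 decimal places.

ωT = 3.1785·0.381 = 1.211009; cosh(ωT) = 1.827383, sinh(ωT) = 1.529486
x(T) = p + (x₀−p)·cosh(ωT) + (ẋ₀/ω)·sinh(ωT) ⇒ p·(1 − cosh) = x(T) − x₀·cosh − (ẋ₀/ω)·sinh
numerator   = 0.5807 − (0.1732)·1.827383 − (0.9921/3.1785)·1.529486 = -0.213199
denominator = 1 − 1.827383 = -0.827383
p = -0.213199 / -0.827383 = 0.2577

p = 0.2577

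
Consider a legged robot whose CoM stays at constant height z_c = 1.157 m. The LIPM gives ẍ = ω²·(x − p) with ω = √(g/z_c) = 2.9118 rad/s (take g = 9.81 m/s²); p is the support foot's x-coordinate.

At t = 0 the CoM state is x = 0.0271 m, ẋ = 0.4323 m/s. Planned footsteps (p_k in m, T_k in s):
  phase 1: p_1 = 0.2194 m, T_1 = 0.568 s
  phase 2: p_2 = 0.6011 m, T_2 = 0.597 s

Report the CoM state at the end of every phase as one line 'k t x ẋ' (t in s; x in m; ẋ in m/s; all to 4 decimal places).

phase 1: p=0.2194, T=0.568, ωT=1.653902, cosh=2.709321, sinh=2.518019; start (x,ẋ)=(0.027100, 0.432300) → end (x,ẋ)=(0.072235, -0.238698)
phase 2: p=0.6011, T=0.597, ωT=1.738345, cosh=2.931866, sinh=2.756054; start (x,ẋ)=(0.072235, -0.238698) → end (x,ẋ)=(-1.175392, -4.944014)

1 0.5680 0.0722 -0.2387
2 1.1650 -1.1754 -4.9440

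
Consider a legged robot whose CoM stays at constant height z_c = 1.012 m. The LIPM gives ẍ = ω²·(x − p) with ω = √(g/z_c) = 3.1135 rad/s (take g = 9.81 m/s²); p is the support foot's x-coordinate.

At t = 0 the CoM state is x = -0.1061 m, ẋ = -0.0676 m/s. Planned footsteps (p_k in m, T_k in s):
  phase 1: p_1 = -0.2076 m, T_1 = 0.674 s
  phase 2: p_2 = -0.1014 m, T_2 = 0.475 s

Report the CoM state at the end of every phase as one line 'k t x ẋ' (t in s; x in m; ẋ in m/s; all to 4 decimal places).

1 0.6740 0.1252 0.9893
2 1.1490 1.0827 3.7512

phase 1: p=-0.2076, T=0.674, ωT=2.098499, cosh=4.138281, sinh=4.015641; start (x,ẋ)=(-0.106100, -0.067600) → end (x,ẋ)=(0.125248, 0.989276)
phase 2: p=-0.1014, T=0.475, ωT=1.478913, cosh=2.308028, sinh=2.080143; start (x,ẋ)=(0.125248, 0.989276) → end (x,ẋ)=(1.082650, 3.751170)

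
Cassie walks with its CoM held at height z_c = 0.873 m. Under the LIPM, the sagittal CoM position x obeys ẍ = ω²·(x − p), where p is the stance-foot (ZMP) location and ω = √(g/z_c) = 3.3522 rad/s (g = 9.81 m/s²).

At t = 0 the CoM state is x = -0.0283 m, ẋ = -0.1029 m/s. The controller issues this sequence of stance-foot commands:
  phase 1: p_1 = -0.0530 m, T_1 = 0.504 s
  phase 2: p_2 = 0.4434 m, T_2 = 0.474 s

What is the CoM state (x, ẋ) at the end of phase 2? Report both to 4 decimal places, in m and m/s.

x = -0.9016, ẋ = -4.1760

phase 1: p=-0.0530, T=0.504, ωT=1.689509, cosh=2.800715, sinh=2.616105; start (x,ẋ)=(-0.028300, -0.102900) → end (x,ẋ)=(-0.064127, -0.071582)
phase 2: p=0.4434, T=0.474, ωT=1.588943, cosh=2.551354, sinh=2.347213; start (x,ẋ)=(-0.064127, -0.071582) → end (x,ẋ)=(-0.901603, -4.176019)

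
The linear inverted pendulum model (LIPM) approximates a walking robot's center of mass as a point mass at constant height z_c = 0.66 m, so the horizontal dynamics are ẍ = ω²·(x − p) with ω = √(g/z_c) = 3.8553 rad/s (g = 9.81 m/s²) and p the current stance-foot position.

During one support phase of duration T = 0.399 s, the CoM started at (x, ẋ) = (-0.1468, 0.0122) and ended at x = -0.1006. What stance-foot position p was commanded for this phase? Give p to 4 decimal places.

p = -0.1741

ωT = 3.8553·0.399 = 1.538265; cosh(ωT) = 2.435628, sinh(ωT) = 2.220875
x(T) = p + (x₀−p)·cosh(ωT) + (ẋ₀/ω)·sinh(ωT) ⇒ p·(1 − cosh) = x(T) − x₀·cosh − (ẋ₀/ω)·sinh
numerator   = -0.1006 − (-0.1468)·2.435628 − (0.0122/3.8553)·2.220875 = 0.249922
denominator = 1 − 2.435628 = -1.435628
p = 0.249922 / -1.435628 = -0.1741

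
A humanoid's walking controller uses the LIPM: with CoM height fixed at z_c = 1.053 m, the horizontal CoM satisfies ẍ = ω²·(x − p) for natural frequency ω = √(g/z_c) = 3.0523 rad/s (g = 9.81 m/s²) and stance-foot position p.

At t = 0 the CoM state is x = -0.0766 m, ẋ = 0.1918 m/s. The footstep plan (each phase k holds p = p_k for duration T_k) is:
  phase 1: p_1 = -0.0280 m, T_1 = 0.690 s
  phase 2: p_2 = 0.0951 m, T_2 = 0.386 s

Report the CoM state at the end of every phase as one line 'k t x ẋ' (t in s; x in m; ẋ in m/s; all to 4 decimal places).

1 0.6900 0.0237 0.1992
2 1.0760 0.0641 0.0339

phase 1: p=-0.0280, T=0.690, ωT=2.106087, cosh=4.168871, sinh=4.047158; start (x,ẋ)=(-0.076600, 0.191800) → end (x,ẋ)=(0.023708, 0.199227)
phase 2: p=0.0951, T=0.386, ωT=1.178188, cosh=1.778159, sinh=1.470323; start (x,ẋ)=(0.023708, 0.199227) → end (x,ẋ)=(0.064123, 0.033858)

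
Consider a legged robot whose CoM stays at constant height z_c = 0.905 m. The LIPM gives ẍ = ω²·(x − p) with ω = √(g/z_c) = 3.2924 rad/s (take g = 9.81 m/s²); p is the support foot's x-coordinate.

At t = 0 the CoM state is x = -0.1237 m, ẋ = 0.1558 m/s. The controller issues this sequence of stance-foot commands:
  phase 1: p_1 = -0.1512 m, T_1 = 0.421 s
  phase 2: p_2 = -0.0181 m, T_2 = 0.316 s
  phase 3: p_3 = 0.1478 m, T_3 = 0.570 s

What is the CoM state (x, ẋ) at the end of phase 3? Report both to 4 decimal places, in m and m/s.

x = 1.1251, ẋ = 3.3260

phase 1: p=-0.1512, T=0.421, ωT=1.386100, cosh=2.124636, sinh=1.874588; start (x,ẋ)=(-0.123700, 0.155800) → end (x,ẋ)=(-0.004065, 0.500745)
phase 2: p=-0.0181, T=0.316, ωT=1.040398, cosh=1.591829, sinh=1.238515; start (x,ẋ)=(-0.004065, 0.500745) → end (x,ẋ)=(0.192609, 0.854332)
phase 3: p=0.1478, T=0.570, ωT=1.876668, cosh=3.342402, sinh=3.189303; start (x,ẋ)=(0.192609, 0.854332) → end (x,ẋ)=(1.125149, 3.326034)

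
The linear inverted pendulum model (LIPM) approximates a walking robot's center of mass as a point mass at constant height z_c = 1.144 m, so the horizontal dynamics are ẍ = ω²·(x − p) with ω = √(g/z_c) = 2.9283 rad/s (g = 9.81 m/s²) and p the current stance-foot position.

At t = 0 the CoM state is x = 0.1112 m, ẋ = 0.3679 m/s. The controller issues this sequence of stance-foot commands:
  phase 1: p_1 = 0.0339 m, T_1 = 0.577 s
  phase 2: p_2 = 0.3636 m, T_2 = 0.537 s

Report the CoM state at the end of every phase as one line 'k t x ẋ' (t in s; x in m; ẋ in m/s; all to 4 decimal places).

phase 1: p=0.0339, T=0.577, ωT=1.689629, cosh=2.801029, sinh=2.616442; start (x,ẋ)=(0.111200, 0.367900) → end (x,ẋ)=(0.579139, 1.622750)
phase 2: p=0.3636, T=0.537, ωT=1.572497, cosh=2.513096, sinh=2.305570; start (x,ẋ)=(0.579139, 1.622750) → end (x,ẋ)=(2.182927, 5.533316)

1 0.5770 0.5791 1.6228
2 1.1140 2.1829 5.5333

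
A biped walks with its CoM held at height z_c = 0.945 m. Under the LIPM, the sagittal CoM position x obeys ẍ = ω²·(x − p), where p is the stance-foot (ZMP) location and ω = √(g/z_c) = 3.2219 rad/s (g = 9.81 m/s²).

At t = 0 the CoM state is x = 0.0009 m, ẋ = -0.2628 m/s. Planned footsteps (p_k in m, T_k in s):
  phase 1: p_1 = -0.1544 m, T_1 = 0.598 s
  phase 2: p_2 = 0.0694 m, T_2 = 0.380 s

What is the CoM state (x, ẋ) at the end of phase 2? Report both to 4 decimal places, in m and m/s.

phase 1: p=-0.1544, T=0.598, ωT=1.926696, cosh=3.506207, sinh=3.360579; start (x,ẋ)=(0.000900, -0.262800) → end (x,ẋ)=(0.116002, 0.760072)
phase 2: p=0.0694, T=0.380, ωT=1.224322, cosh=1.847908, sinh=1.553951; start (x,ẋ)=(0.116002, 0.760072) → end (x,ẋ)=(0.522106, 1.637865)

x = 0.5221, ẋ = 1.6379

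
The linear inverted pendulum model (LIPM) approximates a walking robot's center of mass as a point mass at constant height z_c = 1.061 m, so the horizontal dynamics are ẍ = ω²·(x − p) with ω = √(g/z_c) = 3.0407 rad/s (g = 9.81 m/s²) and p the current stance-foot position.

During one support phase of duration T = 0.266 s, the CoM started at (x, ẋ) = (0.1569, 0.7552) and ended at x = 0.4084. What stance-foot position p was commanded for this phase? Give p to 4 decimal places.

ωT = 3.0407·0.266 = 0.808826; cosh(ωT) = 1.345326, sinh(ωT) = 0.899945
x(T) = p + (x₀−p)·cosh(ωT) + (ẋ₀/ω)·sinh(ωT) ⇒ p·(1 − cosh) = x(T) − x₀·cosh − (ẋ₀/ω)·sinh
numerator   = 0.4084 − (0.1569)·1.345326 − (0.7552/3.0407)·0.899945 = -0.026195
denominator = 1 − 1.345326 = -0.345326
p = -0.026195 / -0.345326 = 0.0759

p = 0.0759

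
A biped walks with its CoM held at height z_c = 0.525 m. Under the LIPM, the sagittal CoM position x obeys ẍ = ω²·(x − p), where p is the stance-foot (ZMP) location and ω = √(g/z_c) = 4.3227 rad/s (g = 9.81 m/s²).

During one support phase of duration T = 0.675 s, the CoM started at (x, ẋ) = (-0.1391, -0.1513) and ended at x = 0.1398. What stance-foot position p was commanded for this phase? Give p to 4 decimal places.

ωT = 4.3227·0.675 = 2.917823; cosh(ωT) = 9.277504, sinh(ωT) = 9.223453
x(T) = p + (x₀−p)·cosh(ωT) + (ẋ₀/ω)·sinh(ωT) ⇒ p·(1 − cosh) = x(T) − x₀·cosh − (ẋ₀/ω)·sinh
numerator   = 0.1398 − (-0.1391)·9.277504 − (-0.1513/4.3227)·9.223453 = 1.753133
denominator = 1 − 9.277504 = -8.277504
p = 1.753133 / -8.277504 = -0.2118

p = -0.2118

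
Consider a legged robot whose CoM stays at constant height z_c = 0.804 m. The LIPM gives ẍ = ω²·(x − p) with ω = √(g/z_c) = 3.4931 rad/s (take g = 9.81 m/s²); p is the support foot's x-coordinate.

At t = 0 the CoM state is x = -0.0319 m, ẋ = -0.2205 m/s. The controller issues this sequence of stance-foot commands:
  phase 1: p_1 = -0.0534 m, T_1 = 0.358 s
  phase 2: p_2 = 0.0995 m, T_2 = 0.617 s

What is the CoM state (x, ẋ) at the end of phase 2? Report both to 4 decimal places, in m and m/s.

x = -1.1949, ẋ = -4.4696

phase 1: p=-0.0534, T=0.358, ωT=1.250530, cosh=1.889273, sinh=1.602920; start (x,ẋ)=(-0.031900, -0.220500) → end (x,ẋ)=(-0.113964, -0.296203)
phase 2: p=0.0995, T=0.617, ωT=2.155243, cosh=4.372930, sinh=4.257055; start (x,ẋ)=(-0.113964, -0.296203) → end (x,ẋ)=(-1.194947, -4.469552)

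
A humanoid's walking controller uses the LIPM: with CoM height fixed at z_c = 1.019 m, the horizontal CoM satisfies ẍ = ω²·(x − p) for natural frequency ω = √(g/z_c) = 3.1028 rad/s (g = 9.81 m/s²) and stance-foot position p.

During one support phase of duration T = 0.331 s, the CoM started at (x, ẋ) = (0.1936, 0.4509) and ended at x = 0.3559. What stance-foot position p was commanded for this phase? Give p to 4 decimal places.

p = 0.2190

ωT = 3.1028·0.331 = 1.027027; cosh(ωT) = 1.575410, sinh(ωT) = 1.217340
x(T) = p + (x₀−p)·cosh(ωT) + (ẋ₀/ω)·sinh(ωT) ⇒ p·(1 − cosh) = x(T) − x₀·cosh − (ẋ₀/ω)·sinh
numerator   = 0.3559 − (0.1936)·1.575410 − (0.4509/3.1028)·1.217340 = -0.126004
denominator = 1 − 1.575410 = -0.575410
p = -0.126004 / -0.575410 = 0.2190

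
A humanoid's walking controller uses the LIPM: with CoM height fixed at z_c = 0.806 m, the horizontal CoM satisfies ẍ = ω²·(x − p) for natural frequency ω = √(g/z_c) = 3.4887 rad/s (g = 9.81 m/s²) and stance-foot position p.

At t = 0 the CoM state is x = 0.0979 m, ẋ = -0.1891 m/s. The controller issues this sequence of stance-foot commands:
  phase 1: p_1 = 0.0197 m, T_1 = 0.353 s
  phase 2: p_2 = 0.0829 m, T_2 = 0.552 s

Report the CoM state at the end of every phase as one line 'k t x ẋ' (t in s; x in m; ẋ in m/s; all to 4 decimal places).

phase 1: p=0.0197, T=0.353, ωT=1.231511, cosh=1.859127, sinh=1.567276; start (x,ẋ)=(0.097900, -0.189100) → end (x,ẋ)=(0.080132, 0.076018)
phase 2: p=0.0829, T=0.552, ωT=1.925762, cosh=3.503071, sinh=3.357306; start (x,ẋ)=(0.080132, 0.076018) → end (x,ẋ)=(0.146357, 0.233872)

1 0.3530 0.0801 0.0760
2 0.9050 0.1464 0.2339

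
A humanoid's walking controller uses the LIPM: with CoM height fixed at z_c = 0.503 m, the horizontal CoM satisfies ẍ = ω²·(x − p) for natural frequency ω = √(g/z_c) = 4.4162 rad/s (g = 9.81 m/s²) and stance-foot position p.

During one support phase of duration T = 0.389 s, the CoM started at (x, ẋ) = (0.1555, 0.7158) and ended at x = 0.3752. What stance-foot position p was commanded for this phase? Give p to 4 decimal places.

ωT = 4.4162·0.389 = 1.717902; cosh(ωT) = 2.876133, sinh(ωT) = 2.696691
x(T) = p + (x₀−p)·cosh(ωT) + (ẋ₀/ω)·sinh(ωT) ⇒ p·(1 − cosh) = x(T) − x₀·cosh − (ẋ₀/ω)·sinh
numerator   = 0.3752 − (0.1555)·2.876133 − (0.7158/4.4162)·2.696691 = -0.509132
denominator = 1 − 2.876133 = -1.876133
p = -0.509132 / -1.876133 = 0.2714

p = 0.2714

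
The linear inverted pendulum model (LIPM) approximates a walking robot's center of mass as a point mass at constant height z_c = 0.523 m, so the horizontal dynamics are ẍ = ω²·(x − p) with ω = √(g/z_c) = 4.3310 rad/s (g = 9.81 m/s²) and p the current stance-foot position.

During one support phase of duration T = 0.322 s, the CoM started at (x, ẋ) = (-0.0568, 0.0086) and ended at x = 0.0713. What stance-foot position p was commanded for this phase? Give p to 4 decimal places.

p = -0.1658

ωT = 4.3310·0.322 = 1.394582; cosh(ωT) = 2.140612, sinh(ωT) = 1.892676
x(T) = p + (x₀−p)·cosh(ωT) + (ẋ₀/ω)·sinh(ωT) ⇒ p·(1 − cosh) = x(T) − x₀·cosh − (ẋ₀/ω)·sinh
numerator   = 0.0713 − (-0.0568)·2.140612 − (0.0086/4.3310)·1.892676 = 0.189129
denominator = 1 − 2.140612 = -1.140612
p = 0.189129 / -1.140612 = -0.1658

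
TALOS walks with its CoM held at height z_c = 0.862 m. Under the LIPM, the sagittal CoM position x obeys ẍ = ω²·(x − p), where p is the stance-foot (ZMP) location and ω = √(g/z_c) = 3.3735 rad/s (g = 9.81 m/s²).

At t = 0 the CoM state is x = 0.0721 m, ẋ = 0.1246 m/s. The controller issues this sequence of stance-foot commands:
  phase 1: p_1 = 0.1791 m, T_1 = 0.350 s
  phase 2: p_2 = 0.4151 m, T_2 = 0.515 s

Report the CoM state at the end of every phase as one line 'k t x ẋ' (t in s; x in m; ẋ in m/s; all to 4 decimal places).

1 0.3500 0.0429 -0.3103
2 0.8650 -0.9284 -4.3658

phase 1: p=0.1791, T=0.350, ωT=1.180725, cosh=1.781895, sinh=1.474839; start (x,ẋ)=(0.072100, 0.124600) → end (x,ẋ)=(0.042910, -0.310340)
phase 2: p=0.4151, T=0.515, ωT=1.737353, cosh=2.929133, sinh=2.753147; start (x,ẋ)=(0.042910, -0.310340) → end (x,ẋ)=(-0.928365, -4.365830)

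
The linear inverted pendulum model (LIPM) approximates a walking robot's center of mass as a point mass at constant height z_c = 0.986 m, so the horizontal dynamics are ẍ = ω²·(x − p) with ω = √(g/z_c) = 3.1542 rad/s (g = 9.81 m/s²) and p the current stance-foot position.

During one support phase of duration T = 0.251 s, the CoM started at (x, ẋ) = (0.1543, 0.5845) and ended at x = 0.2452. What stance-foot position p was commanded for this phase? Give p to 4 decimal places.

p = 0.3713

ωT = 3.1542·0.251 = 0.791704; cosh(ωT) = 1.330113, sinh(ωT) = 0.877041
x(T) = p + (x₀−p)·cosh(ωT) + (ẋ₀/ω)·sinh(ωT) ⇒ p·(1 − cosh) = x(T) − x₀·cosh − (ẋ₀/ω)·sinh
numerator   = 0.2452 − (0.1543)·1.330113 − (0.5845/3.1542)·0.877041 = -0.122560
denominator = 1 − 1.330113 = -0.330113
p = -0.122560 / -0.330113 = 0.3713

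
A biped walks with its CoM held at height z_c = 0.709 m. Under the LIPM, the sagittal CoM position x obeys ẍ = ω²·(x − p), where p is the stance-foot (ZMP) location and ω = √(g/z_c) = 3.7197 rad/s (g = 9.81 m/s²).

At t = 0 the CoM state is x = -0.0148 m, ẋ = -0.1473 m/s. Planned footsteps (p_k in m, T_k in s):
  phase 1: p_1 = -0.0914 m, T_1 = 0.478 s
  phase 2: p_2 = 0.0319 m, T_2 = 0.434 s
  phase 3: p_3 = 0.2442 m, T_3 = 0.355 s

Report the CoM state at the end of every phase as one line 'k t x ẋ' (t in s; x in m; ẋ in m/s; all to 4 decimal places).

phase 1: p=-0.0914, T=0.478, ωT=1.778017, cosh=3.043540, sinh=2.874567; start (x,ẋ)=(-0.014800, -0.147300) → end (x,ẋ)=(0.027902, 0.370734)
phase 2: p=0.0319, T=0.434, ωT=1.614350, cosh=2.611820, sinh=2.412800; start (x,ẋ)=(0.027902, 0.370734) → end (x,ẋ)=(0.261937, 0.932413)
phase 3: p=0.2442, T=0.355, ωT=1.320493, cosh=2.006136, sinh=1.739133; start (x,ẋ)=(0.261937, 0.932413) → end (x,ẋ)=(0.715730, 1.985291)

1 0.4780 0.0279 0.3707
2 0.9120 0.2619 0.9324
3 1.2670 0.7157 1.9853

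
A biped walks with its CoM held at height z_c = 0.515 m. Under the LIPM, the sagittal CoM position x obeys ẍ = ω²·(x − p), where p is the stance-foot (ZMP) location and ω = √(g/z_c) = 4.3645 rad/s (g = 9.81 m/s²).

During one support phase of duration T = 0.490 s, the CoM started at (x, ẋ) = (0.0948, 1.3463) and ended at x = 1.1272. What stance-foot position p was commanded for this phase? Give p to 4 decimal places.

ωT = 4.3645·0.490 = 2.138605; cosh(ωT) = 4.302704, sinh(ωT) = 4.184885
x(T) = p + (x₀−p)·cosh(ωT) + (ẋ₀/ω)·sinh(ωT) ⇒ p·(1 − cosh) = x(T) − x₀·cosh − (ẋ₀/ω)·sinh
numerator   = 1.1272 − (0.0948)·4.302704 − (1.3463/4.3645)·4.184885 = -0.571591
denominator = 1 − 4.302704 = -3.302704
p = -0.571591 / -3.302704 = 0.1731

p = 0.1731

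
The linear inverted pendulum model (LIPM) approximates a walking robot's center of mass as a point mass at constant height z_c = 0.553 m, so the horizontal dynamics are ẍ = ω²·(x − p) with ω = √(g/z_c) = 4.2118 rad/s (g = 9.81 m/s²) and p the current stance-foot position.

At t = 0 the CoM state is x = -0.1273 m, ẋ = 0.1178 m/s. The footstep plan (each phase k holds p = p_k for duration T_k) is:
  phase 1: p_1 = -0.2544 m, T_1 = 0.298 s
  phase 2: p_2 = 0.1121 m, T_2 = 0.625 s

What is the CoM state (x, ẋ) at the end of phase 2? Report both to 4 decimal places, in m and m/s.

x = 1.3343, ẋ = 5.2501

phase 1: p=-0.2544, T=0.298, ωT=1.255116, cosh=1.896645, sinh=1.611602; start (x,ẋ)=(-0.127300, 0.117800) → end (x,ẋ)=(0.031739, 1.086147)
phase 2: p=0.1121, T=0.625, ωT=2.632375, cosh=6.989333, sinh=6.917426; start (x,ẋ)=(0.031739, 1.086147) → end (x,ẋ)=(1.334306, 5.250127)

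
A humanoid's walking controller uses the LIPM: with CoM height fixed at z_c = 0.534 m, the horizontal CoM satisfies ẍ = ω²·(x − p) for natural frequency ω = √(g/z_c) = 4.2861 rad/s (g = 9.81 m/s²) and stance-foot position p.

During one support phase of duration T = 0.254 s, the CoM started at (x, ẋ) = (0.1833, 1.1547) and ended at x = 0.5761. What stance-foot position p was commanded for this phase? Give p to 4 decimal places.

ωT = 4.2861·0.254 = 1.088669; cosh(ωT) = 1.653492, sinh(ωT) = 1.316827
x(T) = p + (x₀−p)·cosh(ωT) + (ẋ₀/ω)·sinh(ωT) ⇒ p·(1 − cosh) = x(T) − x₀·cosh − (ẋ₀/ω)·sinh
numerator   = 0.5761 − (0.1833)·1.653492 − (1.1547/4.2861)·1.316827 = -0.081746
denominator = 1 − 1.653492 = -0.653492
p = -0.081746 / -0.653492 = 0.1251

p = 0.1251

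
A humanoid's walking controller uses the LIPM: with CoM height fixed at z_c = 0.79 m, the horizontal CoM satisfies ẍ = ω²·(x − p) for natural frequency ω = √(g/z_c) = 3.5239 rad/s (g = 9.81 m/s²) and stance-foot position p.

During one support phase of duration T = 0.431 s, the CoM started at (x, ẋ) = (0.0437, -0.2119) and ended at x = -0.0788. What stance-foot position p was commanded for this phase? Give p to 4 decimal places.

ωT = 3.5239·0.431 = 1.518801; cosh(ωT) = 2.392860, sinh(ωT) = 2.173886
x(T) = p + (x₀−p)·cosh(ωT) + (ẋ₀/ω)·sinh(ωT) ⇒ p·(1 − cosh) = x(T) − x₀·cosh − (ẋ₀/ω)·sinh
numerator   = -0.0788 − (0.0437)·2.392860 − (-0.2119/3.5239)·2.173886 = -0.052647
denominator = 1 − 2.392860 = -1.392860
p = -0.052647 / -1.392860 = 0.0378

p = 0.0378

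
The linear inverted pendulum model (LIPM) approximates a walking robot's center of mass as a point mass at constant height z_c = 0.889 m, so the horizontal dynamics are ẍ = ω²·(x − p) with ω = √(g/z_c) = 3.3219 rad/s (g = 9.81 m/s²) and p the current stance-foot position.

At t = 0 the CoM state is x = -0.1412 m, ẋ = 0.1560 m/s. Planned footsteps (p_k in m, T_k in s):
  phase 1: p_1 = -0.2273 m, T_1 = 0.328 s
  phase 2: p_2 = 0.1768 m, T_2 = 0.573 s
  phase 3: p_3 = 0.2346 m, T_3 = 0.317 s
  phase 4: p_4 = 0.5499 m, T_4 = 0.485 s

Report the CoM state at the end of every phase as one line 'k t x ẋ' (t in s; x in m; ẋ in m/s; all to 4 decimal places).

phase 1: p=-0.2273, T=0.328, ωT=1.089583, cosh=1.654696, sinh=1.318339; start (x,ẋ)=(-0.141200, 0.156000) → end (x,ẋ)=(-0.022920, 0.635198)
phase 2: p=0.1768, T=0.573, ωT=1.903449, cosh=3.429023, sinh=3.279969; start (x,ẋ)=(-0.022920, 0.635198) → end (x,ẋ)=(0.119135, 0.002013)
phase 3: p=0.2346, T=0.317, ωT=1.053042, cosh=1.607616, sinh=1.258742; start (x,ẋ)=(0.119135, 0.002013) → end (x,ẋ)=(0.049740, -0.479570)
phase 4: p=0.5499, T=0.485, ωT=1.611121, cosh=2.604044, sinh=2.404381; start (x,ẋ)=(0.049740, -0.479570) → end (x,ẋ)=(-1.099650, -5.243655)

1 0.3280 -0.0229 0.6352
2 0.9010 0.1191 0.0020
3 1.2180 0.0497 -0.4796
4 1.7030 -1.0997 -5.2437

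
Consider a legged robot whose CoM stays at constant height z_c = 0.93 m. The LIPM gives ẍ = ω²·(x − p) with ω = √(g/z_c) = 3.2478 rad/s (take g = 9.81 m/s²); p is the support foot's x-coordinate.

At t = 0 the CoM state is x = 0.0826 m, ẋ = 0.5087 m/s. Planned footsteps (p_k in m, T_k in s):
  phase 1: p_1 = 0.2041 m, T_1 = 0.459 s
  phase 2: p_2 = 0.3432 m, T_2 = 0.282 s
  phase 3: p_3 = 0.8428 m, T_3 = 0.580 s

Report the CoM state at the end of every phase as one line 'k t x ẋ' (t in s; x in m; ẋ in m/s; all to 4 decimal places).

phase 1: p=0.2041, T=0.459, ωT=1.490740, cosh=2.332793, sinh=2.107588; start (x,ẋ)=(0.082600, 0.508700) → end (x,ẋ)=(0.250775, 0.355022)
phase 2: p=0.3432, T=0.282, ωT=0.915880, cosh=1.449568, sinh=1.049404; start (x,ẋ)=(0.250775, 0.355022) → end (x,ẋ)=(0.323936, 0.199621)
phase 3: p=0.8428, T=0.580, ωT=1.883724, cosh=3.364989, sinh=3.212966; start (x,ẋ)=(0.323936, 0.199621) → end (x,ẋ)=(-0.705693, -4.742664)

1 0.4590 0.2508 0.3550
2 0.7410 0.3239 0.1996
3 1.3210 -0.7057 -4.7427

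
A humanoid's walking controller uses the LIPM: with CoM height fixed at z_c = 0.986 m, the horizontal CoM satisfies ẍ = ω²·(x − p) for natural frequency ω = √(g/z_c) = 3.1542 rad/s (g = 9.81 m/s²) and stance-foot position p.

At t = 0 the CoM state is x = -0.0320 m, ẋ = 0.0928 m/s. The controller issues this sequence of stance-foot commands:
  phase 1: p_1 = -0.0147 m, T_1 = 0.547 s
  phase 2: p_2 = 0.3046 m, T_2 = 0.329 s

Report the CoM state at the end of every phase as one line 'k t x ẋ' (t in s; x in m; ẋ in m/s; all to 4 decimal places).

phase 1: p=-0.0147, T=0.547, ωT=1.725347, cosh=2.896291, sinh=2.718180; start (x,ẋ)=(-0.032000, 0.092800) → end (x,ẋ)=(0.015166, 0.120451)
phase 2: p=0.3046, T=0.329, ωT=1.037732, cosh=1.588532, sinh=1.234275; start (x,ẋ)=(0.015166, 0.120451) → end (x,ẋ)=(-0.108041, -0.935470)

1 0.5470 0.0152 0.1205
2 0.8760 -0.1080 -0.9355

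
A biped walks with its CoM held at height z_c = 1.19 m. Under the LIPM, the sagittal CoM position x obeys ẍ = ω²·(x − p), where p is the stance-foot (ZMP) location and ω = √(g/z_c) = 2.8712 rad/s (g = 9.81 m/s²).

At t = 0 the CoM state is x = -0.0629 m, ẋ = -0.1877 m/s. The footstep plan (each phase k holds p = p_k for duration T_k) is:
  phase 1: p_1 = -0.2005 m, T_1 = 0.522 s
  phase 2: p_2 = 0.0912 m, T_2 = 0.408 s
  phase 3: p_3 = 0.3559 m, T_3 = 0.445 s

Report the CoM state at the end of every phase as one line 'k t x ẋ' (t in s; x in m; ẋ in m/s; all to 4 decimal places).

phase 1: p=-0.2005, T=0.522, ωT=1.498766, cosh=2.349785, sinh=2.126379; start (x,ẋ)=(-0.062900, -0.187700) → end (x,ẋ)=(-0.016178, 0.399029)
phase 2: p=0.0912, T=0.408, ωT=1.171450, cosh=1.768292, sinh=1.458375; start (x,ẋ)=(-0.016178, 0.399029) → end (x,ẋ)=(0.104004, 0.255977)
phase 3: p=0.3559, T=0.445, ωT=1.277684, cosh=1.933501, sinh=1.654819; start (x,ẋ)=(0.104004, 0.255977) → end (x,ẋ)=(0.016391, -0.701907)

1 0.5220 -0.0162 0.3990
2 0.9300 0.1040 0.2560
3 1.3750 0.0164 -0.7019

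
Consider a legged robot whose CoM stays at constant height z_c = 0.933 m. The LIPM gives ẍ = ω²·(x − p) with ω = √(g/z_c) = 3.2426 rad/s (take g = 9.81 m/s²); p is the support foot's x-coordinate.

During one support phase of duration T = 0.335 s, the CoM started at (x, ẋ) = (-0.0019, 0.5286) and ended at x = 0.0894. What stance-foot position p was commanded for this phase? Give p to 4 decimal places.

ωT = 3.2426·0.335 = 1.086271; cosh(ωT) = 1.650338, sinh(ωT) = 1.312866
x(T) = p + (x₀−p)·cosh(ωT) + (ẋ₀/ω)·sinh(ωT) ⇒ p·(1 − cosh) = x(T) − x₀·cosh − (ẋ₀/ω)·sinh
numerator   = 0.0894 − (-0.0019)·1.650338 − (0.5286/3.2426)·1.312866 = -0.121484
denominator = 1 − 1.650338 = -0.650338
p = -0.121484 / -0.650338 = 0.1868

p = 0.1868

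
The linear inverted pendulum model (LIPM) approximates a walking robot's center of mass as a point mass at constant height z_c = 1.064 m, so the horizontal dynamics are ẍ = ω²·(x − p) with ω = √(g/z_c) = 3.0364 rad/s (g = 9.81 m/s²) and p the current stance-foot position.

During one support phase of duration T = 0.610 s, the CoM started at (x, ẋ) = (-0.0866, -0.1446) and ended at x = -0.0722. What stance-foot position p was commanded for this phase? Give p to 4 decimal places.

p = -0.1583

ωT = 3.0364·0.610 = 1.852204; cosh(ωT) = 3.265372, sinh(ωT) = 3.108481
x(T) = p + (x₀−p)·cosh(ωT) + (ẋ₀/ω)·sinh(ωT) ⇒ p·(1 − cosh) = x(T) − x₀·cosh − (ẋ₀/ω)·sinh
numerator   = -0.0722 − (-0.0866)·3.265372 − (-0.1446/3.0364)·3.108481 = 0.358614
denominator = 1 − 3.265372 = -2.265372
p = 0.358614 / -2.265372 = -0.1583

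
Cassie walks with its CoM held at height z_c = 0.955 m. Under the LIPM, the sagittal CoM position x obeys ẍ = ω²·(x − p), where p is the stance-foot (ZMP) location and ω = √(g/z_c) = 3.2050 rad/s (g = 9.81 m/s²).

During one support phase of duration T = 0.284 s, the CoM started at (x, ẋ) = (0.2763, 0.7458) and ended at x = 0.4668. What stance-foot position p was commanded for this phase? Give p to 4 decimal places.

ωT = 3.2050·0.284 = 0.910220; cosh(ωT) = 1.443652, sinh(ωT) = 1.041217
x(T) = p + (x₀−p)·cosh(ωT) + (ẋ₀/ω)·sinh(ωT) ⇒ p·(1 − cosh) = x(T) − x₀·cosh − (ẋ₀/ω)·sinh
numerator   = 0.4668 − (0.2763)·1.443652 − (0.7458/3.2050)·1.041217 = -0.174371
denominator = 1 − 1.443652 = -0.443652
p = -0.174371 / -0.443652 = 0.3930

p = 0.3930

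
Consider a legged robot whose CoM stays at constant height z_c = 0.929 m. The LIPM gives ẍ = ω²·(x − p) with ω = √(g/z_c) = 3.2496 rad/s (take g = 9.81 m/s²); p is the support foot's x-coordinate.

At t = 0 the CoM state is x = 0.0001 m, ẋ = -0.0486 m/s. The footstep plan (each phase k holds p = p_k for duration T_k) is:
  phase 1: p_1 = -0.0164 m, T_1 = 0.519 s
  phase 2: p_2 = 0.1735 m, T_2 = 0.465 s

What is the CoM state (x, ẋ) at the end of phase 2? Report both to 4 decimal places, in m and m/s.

x = -0.2582, ẋ = -1.2708

phase 1: p=-0.0164, T=0.519, ωT=1.686542, cosh=2.792967, sinh=2.607808; start (x,ẋ)=(0.000100, -0.048600) → end (x,ẋ)=(-0.009318, 0.004088)
phase 2: p=0.1735, T=0.465, ωT=1.511064, cosh=2.376112, sinh=2.155437; start (x,ẋ)=(-0.009318, 0.004088) → end (x,ẋ)=(-0.258183, -1.270797)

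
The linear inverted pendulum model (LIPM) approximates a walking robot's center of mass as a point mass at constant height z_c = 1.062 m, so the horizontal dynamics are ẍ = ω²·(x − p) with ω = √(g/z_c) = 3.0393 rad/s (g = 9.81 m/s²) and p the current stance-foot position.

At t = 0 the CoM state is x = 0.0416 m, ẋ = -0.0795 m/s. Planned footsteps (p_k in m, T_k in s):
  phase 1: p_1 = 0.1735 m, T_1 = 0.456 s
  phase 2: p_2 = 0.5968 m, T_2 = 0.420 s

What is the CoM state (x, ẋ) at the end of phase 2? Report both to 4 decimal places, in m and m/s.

x = -1.3571, ẋ = -5.5570

phase 1: p=0.1735, T=0.456, ωT=1.385921, cosh=2.124300, sinh=1.874206; start (x,ẋ)=(0.041600, -0.079500) → end (x,ẋ)=(-0.155719, -0.920221)
phase 2: p=0.5968, T=0.420, ωT=1.276506, cosh=1.931553, sinh=1.652542; start (x,ẋ)=(-0.155719, -0.920221) → end (x,ẋ)=(-1.357077, -5.557037)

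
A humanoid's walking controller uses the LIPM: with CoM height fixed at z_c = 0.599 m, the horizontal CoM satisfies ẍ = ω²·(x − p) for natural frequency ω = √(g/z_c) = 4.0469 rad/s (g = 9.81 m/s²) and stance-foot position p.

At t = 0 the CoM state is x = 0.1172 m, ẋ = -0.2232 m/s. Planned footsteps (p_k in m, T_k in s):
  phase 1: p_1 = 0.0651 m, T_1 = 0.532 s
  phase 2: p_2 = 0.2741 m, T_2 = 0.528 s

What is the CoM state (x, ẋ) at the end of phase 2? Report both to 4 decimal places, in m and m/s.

phase 1: p=0.0651, T=0.532, ωT=2.152951, cosh=4.363184, sinh=4.247044; start (x,ẋ)=(0.117200, -0.223200) → end (x,ẋ)=(0.058183, -0.078401)
phase 2: p=0.2741, T=0.528, ωT=2.136763, cosh=4.295004, sinh=4.176967; start (x,ẋ)=(0.058183, -0.078401) → end (x,ẋ)=(-0.734184, -3.986539)

x = -0.7342, ẋ = -3.9865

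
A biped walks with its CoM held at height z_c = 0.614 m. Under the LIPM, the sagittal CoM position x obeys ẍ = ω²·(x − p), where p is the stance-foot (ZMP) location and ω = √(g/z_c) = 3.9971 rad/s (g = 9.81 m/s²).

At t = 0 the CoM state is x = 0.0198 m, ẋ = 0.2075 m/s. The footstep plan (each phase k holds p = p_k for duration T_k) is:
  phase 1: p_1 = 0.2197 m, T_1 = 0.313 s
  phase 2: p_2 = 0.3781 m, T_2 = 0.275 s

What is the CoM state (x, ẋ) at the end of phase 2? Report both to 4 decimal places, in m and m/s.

phase 1: p=0.2197, T=0.313, ωT=1.251092, cosh=1.890175, sinh=1.603983; start (x,ẋ)=(0.019800, 0.207500) → end (x,ẋ)=(-0.074879, -0.889404)
phase 2: p=0.3781, T=0.275, ωT=1.099203, cosh=1.667454, sinh=1.334317; start (x,ẋ)=(-0.074879, -0.889404) → end (x,ẋ)=(-0.674123, -3.898957)

x = -0.6741, ẋ = -3.8990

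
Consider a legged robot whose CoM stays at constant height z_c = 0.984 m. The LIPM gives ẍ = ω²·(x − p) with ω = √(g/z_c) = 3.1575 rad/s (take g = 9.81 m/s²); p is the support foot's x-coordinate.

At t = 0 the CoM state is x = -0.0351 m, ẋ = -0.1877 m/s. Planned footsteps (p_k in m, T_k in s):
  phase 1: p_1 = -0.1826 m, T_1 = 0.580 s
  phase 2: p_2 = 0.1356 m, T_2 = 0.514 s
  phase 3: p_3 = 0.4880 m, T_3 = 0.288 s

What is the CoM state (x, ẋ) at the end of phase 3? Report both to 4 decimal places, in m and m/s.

x = 1.4244, ẋ = 3.4765

phase 1: p=-0.1826, T=0.580, ωT=1.831350, cosh=3.201253, sinh=3.041055; start (x,ẋ)=(-0.035100, -0.187700) → end (x,ẋ)=(0.108807, 0.815439)
phase 2: p=0.1356, T=0.514, ωT=1.622955, cosh=2.632680, sinh=2.435365; start (x,ẋ)=(0.108807, 0.815439) → end (x,ẋ)=(0.694007, 1.940761)
phase 3: p=0.4880, T=0.288, ωT=0.909360, cosh=1.442757, sinh=1.039976; start (x,ẋ)=(0.694007, 1.940761) → end (x,ẋ)=(1.424440, 3.476517)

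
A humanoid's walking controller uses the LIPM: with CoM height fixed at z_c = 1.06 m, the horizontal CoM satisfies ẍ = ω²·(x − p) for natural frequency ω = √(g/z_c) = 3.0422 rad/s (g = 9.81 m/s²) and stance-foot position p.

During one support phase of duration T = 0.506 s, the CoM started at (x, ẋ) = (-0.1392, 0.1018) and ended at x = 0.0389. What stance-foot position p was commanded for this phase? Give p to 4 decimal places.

p = -0.2113

ωT = 3.0422·0.506 = 1.539353; cosh(ωT) = 2.438047, sinh(ωT) = 2.223527
x(T) = p + (x₀−p)·cosh(ωT) + (ẋ₀/ω)·sinh(ωT) ⇒ p·(1 − cosh) = x(T) − x₀·cosh − (ẋ₀/ω)·sinh
numerator   = 0.0389 − (-0.1392)·2.438047 − (0.1018/3.0422)·2.223527 = 0.303871
denominator = 1 − 2.438047 = -1.438047
p = 0.303871 / -1.438047 = -0.2113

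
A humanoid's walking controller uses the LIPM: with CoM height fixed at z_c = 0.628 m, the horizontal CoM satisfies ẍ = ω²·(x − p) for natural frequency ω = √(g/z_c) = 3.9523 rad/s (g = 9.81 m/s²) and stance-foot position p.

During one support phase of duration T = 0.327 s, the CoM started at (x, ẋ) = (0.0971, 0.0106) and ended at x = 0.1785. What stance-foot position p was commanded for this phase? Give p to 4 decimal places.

p = 0.0168

ωT = 3.9523·0.327 = 1.292402; cosh(ωT) = 1.958067, sinh(ωT) = 1.683457
x(T) = p + (x₀−p)·cosh(ωT) + (ẋ₀/ω)·sinh(ωT) ⇒ p·(1 − cosh) = x(T) − x₀·cosh − (ẋ₀/ω)·sinh
numerator   = 0.1785 − (0.0971)·1.958067 − (0.0106/3.9523)·1.683457 = -0.016143
denominator = 1 − 1.958067 = -0.958067
p = -0.016143 / -0.958067 = 0.0168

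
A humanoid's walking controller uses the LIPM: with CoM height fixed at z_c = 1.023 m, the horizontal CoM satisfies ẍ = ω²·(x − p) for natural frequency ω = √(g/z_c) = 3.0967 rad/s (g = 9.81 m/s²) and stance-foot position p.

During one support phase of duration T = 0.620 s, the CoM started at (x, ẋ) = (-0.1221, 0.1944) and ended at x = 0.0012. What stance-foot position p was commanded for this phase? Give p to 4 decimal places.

ωT = 3.0967·0.620 = 1.919954; cosh(ωT) = 3.483629, sinh(ωT) = 3.337016
x(T) = p + (x₀−p)·cosh(ωT) + (ẋ₀/ω)·sinh(ωT) ⇒ p·(1 − cosh) = x(T) − x₀·cosh − (ẋ₀/ω)·sinh
numerator   = 0.0012 − (-0.1221)·3.483629 − (0.1944/3.0967)·3.337016 = 0.217065
denominator = 1 − 3.483629 = -2.483629
p = 0.217065 / -2.483629 = -0.0874

p = -0.0874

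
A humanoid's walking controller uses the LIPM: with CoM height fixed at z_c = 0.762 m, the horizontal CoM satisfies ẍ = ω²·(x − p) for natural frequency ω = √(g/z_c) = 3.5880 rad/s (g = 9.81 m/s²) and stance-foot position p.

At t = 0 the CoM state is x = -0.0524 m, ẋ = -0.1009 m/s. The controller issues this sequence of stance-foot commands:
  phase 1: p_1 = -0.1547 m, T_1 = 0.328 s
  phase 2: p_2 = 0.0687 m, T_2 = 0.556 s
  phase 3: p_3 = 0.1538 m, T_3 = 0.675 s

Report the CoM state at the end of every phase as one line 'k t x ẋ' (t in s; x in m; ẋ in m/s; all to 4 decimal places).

phase 1: p=-0.1547, T=0.328, ωT=1.176864, cosh=1.776214, sinh=1.467970; start (x,ẋ)=(-0.052400, -0.100900) → end (x,ẋ)=(-0.014275, 0.359602)
phase 2: p=0.0687, T=0.556, ωT=1.994928, cosh=3.743849, sinh=3.607825; start (x,ẋ)=(-0.014275, 0.359602) → end (x,ẋ)=(0.119644, 0.272196)
phase 3: p=0.1538, T=0.675, ωT=2.421900, cosh=5.678000, sinh=5.589247; start (x,ẋ)=(0.119644, 0.272196) → end (x,ẋ)=(0.383878, 0.860554)

1 0.3280 -0.0143 0.3596
2 0.8840 0.1196 0.2722
3 1.5590 0.3839 0.8606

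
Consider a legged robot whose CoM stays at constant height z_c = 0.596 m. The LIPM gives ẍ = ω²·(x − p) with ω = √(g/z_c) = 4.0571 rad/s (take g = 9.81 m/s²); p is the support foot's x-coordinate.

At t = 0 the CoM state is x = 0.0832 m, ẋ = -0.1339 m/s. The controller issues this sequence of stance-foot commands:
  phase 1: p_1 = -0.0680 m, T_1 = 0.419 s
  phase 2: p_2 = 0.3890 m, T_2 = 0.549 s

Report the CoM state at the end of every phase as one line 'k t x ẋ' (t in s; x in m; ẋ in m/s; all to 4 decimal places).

1 0.4190 0.2723 1.2441
2 0.9680 1.2471 3.6666

phase 1: p=-0.0680, T=0.419, ωT=1.699925, cosh=2.828117, sinh=2.645420; start (x,ẋ)=(0.083200, -0.133900) → end (x,ẋ)=(0.272302, 1.244104)
phase 2: p=0.3890, T=0.549, ωT=2.227348, cosh=4.691524, sinh=4.583710; start (x,ẋ)=(0.272302, 1.244104) → end (x,ẋ)=(1.247098, 3.666566)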